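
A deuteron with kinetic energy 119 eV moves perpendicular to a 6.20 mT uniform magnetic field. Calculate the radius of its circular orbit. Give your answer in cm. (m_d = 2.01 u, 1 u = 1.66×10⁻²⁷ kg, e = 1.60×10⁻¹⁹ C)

r ≈ 35.9 cm

Convert the energy: K = 119 eV = 1.90×10^-17 J.
v = √(2K/m) = √(2·1.90×10^-17/3.34×10^-27) = 1.07×10^5 m/s.
r = mv/(qB) = (3.34×10^-27)(1.07×10^5) / [(1×1.60×10^-19)(6.20×10^-3)] = 0.359 m.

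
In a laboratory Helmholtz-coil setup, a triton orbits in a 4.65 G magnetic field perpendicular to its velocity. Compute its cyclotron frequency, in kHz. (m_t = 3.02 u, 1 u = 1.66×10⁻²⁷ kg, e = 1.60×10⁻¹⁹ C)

f = qB/(2πm) = (1×1.60×10^-19)(4.65×10^-4) / [2π(5.01×10^-27)] = 2360 Hz.

f ≈ 2.36 kHz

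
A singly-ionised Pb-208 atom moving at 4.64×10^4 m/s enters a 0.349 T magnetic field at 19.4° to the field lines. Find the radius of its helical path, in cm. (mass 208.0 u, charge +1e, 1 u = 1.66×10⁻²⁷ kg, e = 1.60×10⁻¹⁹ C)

r ≈ 9.53 cm

Only the perpendicular component v⊥ = v sin19.4° = 1.54×10^4 m/s is bent by the field.
r = m v⊥ /(qB) = (3.45×10^-25)(1.54×10^4) / [(1×1.60×10^-19)(0.349)] = 0.0953 m.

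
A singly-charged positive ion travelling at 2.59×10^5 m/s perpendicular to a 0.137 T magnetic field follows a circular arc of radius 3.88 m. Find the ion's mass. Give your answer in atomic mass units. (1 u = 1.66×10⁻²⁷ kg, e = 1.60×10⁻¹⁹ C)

m ≈ 198 u

qvB = mv²/r ⇒ m = qBr/v.
m = (1×1.60×10^-19)(0.137)(3.88) / (2.59×10^5) = 3.28×10^-25 kg = 198 u.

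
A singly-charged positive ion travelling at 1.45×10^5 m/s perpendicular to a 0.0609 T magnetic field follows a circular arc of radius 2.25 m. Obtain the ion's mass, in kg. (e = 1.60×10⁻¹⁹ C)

m ≈ 1.51×10^-25 kg

qvB = mv²/r ⇒ m = qBr/v.
m = (1×1.60×10^-19)(0.0609)(2.25) / (1.45×10^5) = 1.51×10^-25 kg.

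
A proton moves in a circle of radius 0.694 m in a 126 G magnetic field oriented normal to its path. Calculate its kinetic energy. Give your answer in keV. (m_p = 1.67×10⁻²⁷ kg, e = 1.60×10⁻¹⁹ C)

K ≈ 3.66 keV

v = qBr/m = (1×1.60×10^-19)(0.0126)(0.694) / (1.67×10^-27) = 8.38×10^5 m/s.
K = ½mv² = 0.5·(1.67×10^-27)·(8.38×10^5)² = 5.86×10^-16 J = 3.66 keV.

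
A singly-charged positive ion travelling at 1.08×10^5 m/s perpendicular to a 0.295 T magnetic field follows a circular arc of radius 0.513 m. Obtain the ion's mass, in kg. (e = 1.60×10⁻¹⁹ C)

m ≈ 2.24×10^-25 kg

qvB = mv²/r ⇒ m = qBr/v.
m = (1×1.60×10^-19)(0.295)(0.513) / (1.08×10^5) = 2.24×10^-25 kg.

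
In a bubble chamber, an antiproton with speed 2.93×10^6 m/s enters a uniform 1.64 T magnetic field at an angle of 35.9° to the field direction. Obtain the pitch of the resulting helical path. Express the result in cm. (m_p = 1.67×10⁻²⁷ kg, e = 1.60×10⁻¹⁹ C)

The velocity component along B is v∥ = v cos35.9° = 2.37×10^6 m/s.
The cyclotron period T = 2πm/(qB) = 4.00×10^-8 s is set by m, q, B alone.
Pitch = v∥·T = (2.37×10^6)(4.00×10^-8) = 0.0949 m.

pitch ≈ 9.49 cm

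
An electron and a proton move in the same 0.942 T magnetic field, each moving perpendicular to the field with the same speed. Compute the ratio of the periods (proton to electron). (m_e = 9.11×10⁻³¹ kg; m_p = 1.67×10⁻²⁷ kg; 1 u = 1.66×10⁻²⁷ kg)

T = 2πm/(qB) is independent of speed, so T₂/T₁ = (m₂/q₂)/(m₁/q₁).
T_{proton}/T_{electron} = (1.67×10^-27/1e) / (9.11×10^-31/1e) = 1830.

ratio ≈ 1830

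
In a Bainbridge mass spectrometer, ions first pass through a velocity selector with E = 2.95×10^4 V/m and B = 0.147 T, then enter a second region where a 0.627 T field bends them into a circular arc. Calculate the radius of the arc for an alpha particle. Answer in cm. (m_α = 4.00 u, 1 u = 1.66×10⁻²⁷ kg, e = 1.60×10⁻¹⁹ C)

r ≈ 0.664 cm

The selector passes v = E/B = 2.95×10^4/0.147 = 2.01×10^5 m/s.
In the deflection region, r = mv/(qB₂) = (6.64×10^-27)(2.01×10^5) / [(2×1.60×10^-19)(0.627)] = 6.64×10^-3 m.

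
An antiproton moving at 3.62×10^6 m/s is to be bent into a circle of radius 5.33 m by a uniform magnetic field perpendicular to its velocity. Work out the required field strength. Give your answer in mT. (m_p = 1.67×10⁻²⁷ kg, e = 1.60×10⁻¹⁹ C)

qvB = mv²/r gives B = mv/(qr).
B = (1.67×10^-27)(3.62×10^6) / [(1×1.60×10^-19)(5.33)] = 7.09×10^-3 T.

B ≈ 7.09 mT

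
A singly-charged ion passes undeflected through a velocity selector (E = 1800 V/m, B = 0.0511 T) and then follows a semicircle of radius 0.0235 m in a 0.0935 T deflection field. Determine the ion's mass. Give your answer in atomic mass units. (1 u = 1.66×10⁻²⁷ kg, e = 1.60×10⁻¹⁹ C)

m ≈ 6.01 u

v = E/B₁ = 3.52×10^4 m/s.
From r = mv/(qB₂), m = qB₂r/v = (1×1.60×10^-19)(0.0935)(0.0235) / (3.52×10^4) = 9.98×10^-27 kg.
In atomic mass units: m = 9.98×10^-27 / 1.66×10^-27 = 6.01 u.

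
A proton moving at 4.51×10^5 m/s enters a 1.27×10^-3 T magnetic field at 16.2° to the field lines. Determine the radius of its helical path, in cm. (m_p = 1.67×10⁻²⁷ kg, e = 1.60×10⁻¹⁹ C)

Only the perpendicular component v⊥ = v sin16.2° = 1.26×10^5 m/s is bent by the field.
r = m v⊥ /(qB) = (1.67×10^-27)(1.26×10^5) / [(1×1.60×10^-19)(1.27×10^-3)] = 1.03 m.

r ≈ 103 cm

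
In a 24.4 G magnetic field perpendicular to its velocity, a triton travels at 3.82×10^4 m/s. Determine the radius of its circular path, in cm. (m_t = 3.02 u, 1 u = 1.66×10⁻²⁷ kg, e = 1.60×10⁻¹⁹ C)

The magnetic force provides the centripetal force: qvB = mv²/r, so r = mv/(qB).
r = (5.01×10^-27 kg)(3.82×10^4 m/s) / [(1×1.60×10^-19 C)(2.44×10^-3 T)] = 0.491 m.

r ≈ 49.1 cm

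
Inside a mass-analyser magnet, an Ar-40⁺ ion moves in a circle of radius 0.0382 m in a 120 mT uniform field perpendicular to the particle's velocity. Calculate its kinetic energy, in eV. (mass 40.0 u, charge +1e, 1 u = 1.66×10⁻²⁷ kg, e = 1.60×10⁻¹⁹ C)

v = qBr/m = (1×1.60×10^-19)(0.120)(0.0382) / (6.64×10^-26) = 1.10×10^4 m/s.
K = ½mv² = 0.5·(6.64×10^-26)·(1.10×10^4)² = 4.05×10^-18 J = 25.3 eV.

K ≈ 25.3 eV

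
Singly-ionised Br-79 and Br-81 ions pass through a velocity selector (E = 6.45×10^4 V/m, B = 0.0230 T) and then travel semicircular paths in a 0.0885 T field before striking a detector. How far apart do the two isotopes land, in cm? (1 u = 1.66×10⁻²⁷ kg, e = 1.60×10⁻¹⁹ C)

Both emerge at v = E/B₁ = 2.80×10^6 m/s.
r = mv/(qB₂), so r₁ = 25.972 m and r₂ = 26.629 m, giving Δr = 0.658 m.
After a semicircle each ion lands a diameter 2r from the entry slit, so the separation is 2Δr = 1.32 m.

Δd ≈ 132 cm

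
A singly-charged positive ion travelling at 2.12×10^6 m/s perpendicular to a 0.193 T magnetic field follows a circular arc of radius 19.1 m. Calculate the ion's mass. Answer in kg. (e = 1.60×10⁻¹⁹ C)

m ≈ 2.78×10^-25 kg

qvB = mv²/r ⇒ m = qBr/v.
m = (1×1.60×10^-19)(0.193)(19.1) / (2.12×10^6) = 2.78×10^-25 kg.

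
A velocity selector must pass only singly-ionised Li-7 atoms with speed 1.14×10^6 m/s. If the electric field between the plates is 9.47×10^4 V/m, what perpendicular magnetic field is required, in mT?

B ≈ 83.1 mT

qE = qvB ⇒ B = E/v = (9.47×10^4) / (1.14×10^6) = 0.0831 T.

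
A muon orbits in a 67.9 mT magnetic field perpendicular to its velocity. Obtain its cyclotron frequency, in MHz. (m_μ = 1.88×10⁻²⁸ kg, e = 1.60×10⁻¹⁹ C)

f ≈ 9.20 MHz

f = qB/(2πm) = (1×1.60×10^-19)(0.0679) / [2π(1.88×10^-28)] = 9.20×10^6 Hz.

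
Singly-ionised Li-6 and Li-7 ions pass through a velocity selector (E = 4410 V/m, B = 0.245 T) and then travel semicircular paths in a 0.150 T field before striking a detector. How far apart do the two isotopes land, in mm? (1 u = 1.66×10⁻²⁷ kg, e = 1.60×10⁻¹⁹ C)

Δd ≈ 2.49 mm

Both emerge at v = E/B₁ = 1.80×10^4 m/s.
r = mv/(qB₂), so r₁ = 7.47×10^-3 m and r₂ = 8.71×10^-3 m, giving Δr = 1.25×10^-3 m.
After a semicircle each ion lands a diameter 2r from the entry slit, so the separation is 2Δr = 2.49×10^-3 m.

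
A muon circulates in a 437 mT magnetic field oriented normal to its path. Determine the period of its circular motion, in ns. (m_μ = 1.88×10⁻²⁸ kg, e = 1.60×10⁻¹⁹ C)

The cyclotron period is independent of speed: T = 2πm/(qB).
T = 2π(1.88×10^-28) / [(1×1.60×10^-19)(0.437)] = 1.69×10^-8 s.

T ≈ 16.9 ns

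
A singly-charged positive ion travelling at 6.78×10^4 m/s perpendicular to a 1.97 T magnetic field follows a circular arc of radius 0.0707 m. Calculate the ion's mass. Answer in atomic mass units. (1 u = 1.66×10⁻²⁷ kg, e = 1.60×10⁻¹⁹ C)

qvB = mv²/r ⇒ m = qBr/v.
m = (1×1.60×10^-19)(1.97)(0.0707) / (6.78×10^4) = 3.29×10^-25 kg = 198 u.

m ≈ 198 u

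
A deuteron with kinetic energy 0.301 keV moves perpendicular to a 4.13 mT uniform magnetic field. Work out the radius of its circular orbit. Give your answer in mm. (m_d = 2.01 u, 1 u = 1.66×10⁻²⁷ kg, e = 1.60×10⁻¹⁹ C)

r ≈ 858 mm

Convert the energy: K = 0.301 keV = 4.82×10^-17 J.
v = √(2K/m) = √(2·4.82×10^-17/3.34×10^-27) = 1.70×10^5 m/s.
r = mv/(qB) = (3.34×10^-27)(1.70×10^5) / [(1×1.60×10^-19)(4.13×10^-3)] = 0.858 m.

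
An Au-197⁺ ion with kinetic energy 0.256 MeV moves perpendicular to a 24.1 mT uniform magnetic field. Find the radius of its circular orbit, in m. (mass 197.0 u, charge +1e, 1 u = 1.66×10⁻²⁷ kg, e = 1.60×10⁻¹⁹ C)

Convert the energy: K = 0.256 MeV = 4.10×10^-14 J.
v = √(2K/m) = √(2·4.10×10^-14/3.27×10^-25) = 5.01×10^5 m/s.
r = mv/(qB) = (3.27×10^-25)(5.01×10^5) / [(1×1.60×10^-19)(0.0241)] = 42.4 m.

r ≈ 42.4 m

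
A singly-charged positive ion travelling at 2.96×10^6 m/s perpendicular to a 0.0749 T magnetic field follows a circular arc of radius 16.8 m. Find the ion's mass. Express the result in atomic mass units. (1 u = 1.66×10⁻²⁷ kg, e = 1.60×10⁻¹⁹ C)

m ≈ 41.0 u

qvB = mv²/r ⇒ m = qBr/v.
m = (1×1.60×10^-19)(0.0749)(16.8) / (2.96×10^6) = 6.80×10^-26 kg = 41.0 u.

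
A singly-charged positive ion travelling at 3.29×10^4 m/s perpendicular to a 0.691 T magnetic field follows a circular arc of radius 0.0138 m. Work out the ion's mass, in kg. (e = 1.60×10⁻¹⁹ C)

qvB = mv²/r ⇒ m = qBr/v.
m = (1×1.60×10^-19)(0.691)(0.0138) / (3.29×10^4) = 4.64×10^-26 kg.

m ≈ 4.64×10^-26 kg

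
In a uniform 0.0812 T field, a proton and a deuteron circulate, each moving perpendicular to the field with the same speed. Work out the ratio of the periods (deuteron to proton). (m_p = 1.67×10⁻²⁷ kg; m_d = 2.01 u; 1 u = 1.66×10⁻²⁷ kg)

ratio ≈ 2.00

T = 2πm/(qB) is independent of speed, so T₂/T₁ = (m₂/q₂)/(m₁/q₁).
T_{deuteron}/T_{proton} = (3.34×10^-27/1e) / (1.67×10^-27/1e) = 2.00.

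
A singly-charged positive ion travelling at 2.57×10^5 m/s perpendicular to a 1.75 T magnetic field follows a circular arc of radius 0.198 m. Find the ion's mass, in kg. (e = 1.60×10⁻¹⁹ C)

m ≈ 2.16×10^-25 kg

qvB = mv²/r ⇒ m = qBr/v.
m = (1×1.60×10^-19)(1.75)(0.198) / (2.57×10^5) = 2.16×10^-25 kg.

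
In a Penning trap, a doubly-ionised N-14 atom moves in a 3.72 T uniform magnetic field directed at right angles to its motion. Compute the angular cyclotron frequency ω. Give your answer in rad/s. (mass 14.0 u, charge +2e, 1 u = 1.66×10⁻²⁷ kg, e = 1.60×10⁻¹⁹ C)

ω ≈ 5.12×10^7 rad/s

ω = qB/m = (2×1.60×10^-19)(3.72) / (2.32×10^-26) = 5.12×10^7 rad/s.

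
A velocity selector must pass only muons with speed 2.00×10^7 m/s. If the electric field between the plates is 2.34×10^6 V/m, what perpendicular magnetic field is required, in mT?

B ≈ 117 mT

qE = qvB ⇒ B = E/v = (2.34×10^6) / (2.00×10^7) = 0.117 T.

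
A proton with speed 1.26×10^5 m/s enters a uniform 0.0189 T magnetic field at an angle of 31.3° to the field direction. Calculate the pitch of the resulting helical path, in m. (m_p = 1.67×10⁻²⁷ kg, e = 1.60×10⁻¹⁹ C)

The velocity component along B is v∥ = v cos31.3° = 1.08×10^5 m/s.
The cyclotron period T = 2πm/(qB) = 3.47×10^-6 s is set by m, q, B alone.
Pitch = v∥·T = (1.08×10^5)(3.47×10^-6) = 0.374 m.

pitch ≈ 0.374 m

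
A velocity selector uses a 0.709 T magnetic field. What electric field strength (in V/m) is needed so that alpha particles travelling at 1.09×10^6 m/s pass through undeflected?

qE = qvB ⇒ E = vB = (1.09×10^6)(0.709) = 7.73×10^5 V/m.

E ≈ 7.73×10^5 V/m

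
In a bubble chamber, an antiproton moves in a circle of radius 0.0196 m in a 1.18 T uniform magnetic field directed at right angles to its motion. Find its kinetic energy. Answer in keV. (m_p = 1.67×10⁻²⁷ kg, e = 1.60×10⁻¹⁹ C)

K ≈ 25.6 keV

v = qBr/m = (1×1.60×10^-19)(1.18)(0.0196) / (1.67×10^-27) = 2.22×10^6 m/s.
K = ½mv² = 0.5·(1.67×10^-27)·(2.22×10^6)² = 4.10×10^-15 J = 25.6 keV.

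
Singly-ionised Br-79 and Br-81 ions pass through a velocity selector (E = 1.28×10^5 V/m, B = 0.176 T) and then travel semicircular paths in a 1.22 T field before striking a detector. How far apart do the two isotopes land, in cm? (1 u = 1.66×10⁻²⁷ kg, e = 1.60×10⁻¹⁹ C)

Both emerge at v = E/B₁ = 7.27×10^5 m/s.
r = mv/(qB₂), so r₁ = 0.4886 m and r₂ = 0.5010 m, giving Δr = 0.0124 m.
After a semicircle each ion lands a diameter 2r from the entry slit, so the separation is 2Δr = 0.0247 m.

Δd ≈ 2.47 cm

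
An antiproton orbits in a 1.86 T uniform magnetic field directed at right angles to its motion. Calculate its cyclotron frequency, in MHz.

f = qB/(2πm) = (1×1.60×10^-19)(1.86) / [2π(1.67×10^-27)] = 2.84×10^7 Hz.

f ≈ 28.4 MHz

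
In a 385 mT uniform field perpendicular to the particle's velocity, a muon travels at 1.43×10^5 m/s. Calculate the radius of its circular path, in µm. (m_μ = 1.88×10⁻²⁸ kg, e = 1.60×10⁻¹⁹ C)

The magnetic force provides the centripetal force: qvB = mv²/r, so r = mv/(qB).
r = (1.88×10^-28 kg)(1.43×10^5 m/s) / [(1×1.60×10^-19 C)(0.385 T)] = 4.36×10^-4 m.

r ≈ 436 µm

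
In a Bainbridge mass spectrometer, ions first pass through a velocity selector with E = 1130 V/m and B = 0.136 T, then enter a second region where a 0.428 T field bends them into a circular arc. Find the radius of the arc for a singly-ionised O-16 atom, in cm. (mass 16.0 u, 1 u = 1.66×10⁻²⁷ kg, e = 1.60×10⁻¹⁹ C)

The selector passes v = E/B = 1130/0.136 = 8310 m/s.
In the deflection region, r = mv/(qB₂) = (2.66×10^-26)(8310) / [(1×1.60×10^-19)(0.428)] = 3.22×10^-3 m.

r ≈ 0.322 cm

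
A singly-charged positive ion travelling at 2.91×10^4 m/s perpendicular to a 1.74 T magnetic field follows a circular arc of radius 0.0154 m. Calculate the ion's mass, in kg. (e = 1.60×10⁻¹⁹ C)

m ≈ 1.47×10^-25 kg

qvB = mv²/r ⇒ m = qBr/v.
m = (1×1.60×10^-19)(1.74)(0.0154) / (2.91×10^4) = 1.47×10^-25 kg.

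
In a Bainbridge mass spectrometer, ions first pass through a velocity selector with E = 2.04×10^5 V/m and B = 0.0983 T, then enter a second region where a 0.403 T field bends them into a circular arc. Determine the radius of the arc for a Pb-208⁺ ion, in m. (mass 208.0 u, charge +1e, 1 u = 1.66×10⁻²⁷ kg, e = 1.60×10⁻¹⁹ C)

The selector passes v = E/B = 2.04×10^5/0.0983 = 2.08×10^6 m/s.
In the deflection region, r = mv/(qB₂) = (3.45×10^-25)(2.08×10^6) / [(1×1.60×10^-19)(0.403)] = 11.1 m.

r ≈ 11.1 m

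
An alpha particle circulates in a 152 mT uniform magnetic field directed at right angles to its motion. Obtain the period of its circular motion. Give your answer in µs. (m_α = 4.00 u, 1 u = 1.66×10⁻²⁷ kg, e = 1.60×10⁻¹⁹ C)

The cyclotron period is independent of speed: T = 2πm/(qB).
T = 2π(6.64×10^-27) / [(2×1.60×10^-19)(0.152)] = 8.58×10^-7 s.

T ≈ 0.858 µs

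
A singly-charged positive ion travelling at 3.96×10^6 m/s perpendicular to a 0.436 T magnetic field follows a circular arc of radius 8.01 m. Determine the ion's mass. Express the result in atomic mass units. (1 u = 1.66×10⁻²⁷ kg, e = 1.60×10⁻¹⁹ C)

qvB = mv²/r ⇒ m = qBr/v.
m = (1×1.60×10^-19)(0.436)(8.01) / (3.96×10^6) = 1.41×10^-25 kg = 85.0 u.

m ≈ 85.0 u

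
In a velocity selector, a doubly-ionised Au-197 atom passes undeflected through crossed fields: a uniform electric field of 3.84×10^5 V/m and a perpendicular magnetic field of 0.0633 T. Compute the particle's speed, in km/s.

For zero net force, qE = qvB, so v = E/B.
v = (3.84×10^5) / (0.0633) = 6.07×10^6 m/s.

v ≈ 6070 km/s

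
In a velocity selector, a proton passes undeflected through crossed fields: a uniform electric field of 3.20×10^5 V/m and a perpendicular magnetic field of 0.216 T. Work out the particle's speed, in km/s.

v ≈ 1480 km/s

For zero net force, qE = qvB, so v = E/B.
v = (3.20×10^5) / (0.216) = 1.48×10^6 m/s.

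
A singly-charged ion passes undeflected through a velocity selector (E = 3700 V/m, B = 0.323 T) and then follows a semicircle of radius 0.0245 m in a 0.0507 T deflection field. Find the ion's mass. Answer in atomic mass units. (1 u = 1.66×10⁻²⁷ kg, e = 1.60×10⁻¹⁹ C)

v = E/B₁ = 1.15×10^4 m/s.
From r = mv/(qB₂), m = qB₂r/v = (1×1.60×10^-19)(0.0507)(0.0245) / (1.15×10^4) = 1.73×10^-26 kg.
In atomic mass units: m = 1.73×10^-26 / 1.66×10^-27 = 10.5 u.

m ≈ 10.5 u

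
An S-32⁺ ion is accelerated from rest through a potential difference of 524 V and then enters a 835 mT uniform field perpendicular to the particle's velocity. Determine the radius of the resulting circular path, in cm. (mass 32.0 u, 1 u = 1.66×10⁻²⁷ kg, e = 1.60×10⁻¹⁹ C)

The kinetic energy gained is K = qV = (1×1.60×10^-19)(524) = 8.38×10^-17 J.
v = √(2K/m) = 5.62×10^4 m/s.
r = mv/(qB) = (5.31×10^-26)(5.62×10^4) / [(1×1.60×10^-19)(0.835)] = 0.0223 m.

r ≈ 2.23 cm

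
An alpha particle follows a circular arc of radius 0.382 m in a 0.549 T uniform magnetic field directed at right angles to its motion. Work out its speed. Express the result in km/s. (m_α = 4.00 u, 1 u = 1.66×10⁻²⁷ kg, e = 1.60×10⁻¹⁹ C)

From qvB = mv²/r, v = qBr/m.
v = (2×1.60×10^-19)(0.549)(0.382) / (6.64×10^-27) = 1.01×10^7 m/s.

v ≈ 10100 km/s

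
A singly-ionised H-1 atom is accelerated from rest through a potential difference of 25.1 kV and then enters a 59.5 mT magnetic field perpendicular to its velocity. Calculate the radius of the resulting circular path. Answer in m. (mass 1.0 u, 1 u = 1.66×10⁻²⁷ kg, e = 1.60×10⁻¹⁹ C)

The kinetic energy gained is K = qV = (1×1.60×10^-19)(2.51×10^4) = 4.02×10^-15 J.
v = √(2K/m) = 2.20×10^6 m/s.
r = mv/(qB) = (1.66×10^-27)(2.20×10^6) / [(1×1.60×10^-19)(0.0595)] = 0.384 m.

r ≈ 0.384 m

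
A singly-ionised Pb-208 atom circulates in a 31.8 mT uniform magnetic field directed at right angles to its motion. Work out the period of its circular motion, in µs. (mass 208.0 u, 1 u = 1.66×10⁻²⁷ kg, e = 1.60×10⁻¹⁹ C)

The cyclotron period is independent of speed: T = 2πm/(qB).
T = 2π(3.45×10^-25) / [(1×1.60×10^-19)(0.0318)] = 4.26×10^-4 s.

T ≈ 426 µs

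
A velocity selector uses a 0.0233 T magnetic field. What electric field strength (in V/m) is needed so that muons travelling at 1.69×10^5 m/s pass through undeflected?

E ≈ 3940 V/m

qE = qvB ⇒ E = vB = (1.69×10^5)(0.0233) = 3940 V/m.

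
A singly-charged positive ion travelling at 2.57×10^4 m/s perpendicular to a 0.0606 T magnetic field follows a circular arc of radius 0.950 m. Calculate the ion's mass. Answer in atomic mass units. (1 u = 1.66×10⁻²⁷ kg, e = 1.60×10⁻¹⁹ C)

qvB = mv²/r ⇒ m = qBr/v.
m = (1×1.60×10^-19)(0.0606)(0.950) / (2.57×10^4) = 3.58×10^-25 kg = 216 u.

m ≈ 216 u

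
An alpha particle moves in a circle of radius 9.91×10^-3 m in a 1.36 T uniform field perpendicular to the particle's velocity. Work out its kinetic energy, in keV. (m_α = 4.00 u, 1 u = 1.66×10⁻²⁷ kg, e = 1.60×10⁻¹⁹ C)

v = qBr/m = (2×1.60×10^-19)(1.36)(9.91×10^-3) / (6.64×10^-27) = 6.50×10^5 m/s.
K = ½mv² = 0.5·(6.64×10^-27)·(6.50×10^5)² = 1.40×10^-15 J = 8.75 keV.

K ≈ 8.75 keV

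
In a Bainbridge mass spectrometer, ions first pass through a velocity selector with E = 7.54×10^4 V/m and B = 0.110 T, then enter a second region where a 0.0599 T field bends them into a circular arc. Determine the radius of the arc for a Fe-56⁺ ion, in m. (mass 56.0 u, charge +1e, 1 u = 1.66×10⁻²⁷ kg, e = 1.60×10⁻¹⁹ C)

The selector passes v = E/B = 7.54×10^4/0.110 = 6.85×10^5 m/s.
In the deflection region, r = mv/(qB₂) = (9.30×10^-26)(6.85×10^5) / [(1×1.60×10^-19)(0.0599)] = 6.65 m.

r ≈ 6.65 m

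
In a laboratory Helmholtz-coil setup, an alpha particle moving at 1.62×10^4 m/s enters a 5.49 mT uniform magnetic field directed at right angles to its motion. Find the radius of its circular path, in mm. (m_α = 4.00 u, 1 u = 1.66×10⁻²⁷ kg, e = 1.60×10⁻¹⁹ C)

r ≈ 61.2 mm

The magnetic force provides the centripetal force: qvB = mv²/r, so r = mv/(qB).
r = (6.64×10^-27 kg)(1.62×10^4 m/s) / [(2×1.60×10^-19 C)(5.49×10^-3 T)] = 0.0612 m.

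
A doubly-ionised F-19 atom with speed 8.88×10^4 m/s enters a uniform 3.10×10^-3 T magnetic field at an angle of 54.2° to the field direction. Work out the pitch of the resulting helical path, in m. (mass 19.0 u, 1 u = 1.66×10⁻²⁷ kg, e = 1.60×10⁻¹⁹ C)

The velocity component along B is v∥ = v cos54.2° = 5.19×10^4 m/s.
The cyclotron period T = 2πm/(qB) = 2.00×10^-4 s is set by m, q, B alone.
Pitch = v∥·T = (5.19×10^4)(2.00×10^-4) = 10.4 m.

pitch ≈ 10.4 m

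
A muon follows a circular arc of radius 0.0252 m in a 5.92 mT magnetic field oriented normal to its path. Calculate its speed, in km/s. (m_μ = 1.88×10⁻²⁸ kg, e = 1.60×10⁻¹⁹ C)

v ≈ 127 km/s

From qvB = mv²/r, v = qBr/m.
v = (1×1.60×10^-19)(5.92×10^-3)(0.0252) / (1.88×10^-28) = 1.27×10^5 m/s.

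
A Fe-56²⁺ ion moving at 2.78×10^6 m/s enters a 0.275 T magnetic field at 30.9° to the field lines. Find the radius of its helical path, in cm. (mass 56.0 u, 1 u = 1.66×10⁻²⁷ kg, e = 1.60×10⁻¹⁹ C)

r ≈ 151 cm

Only the perpendicular component v⊥ = v sin30.9° = 1.43×10^6 m/s is bent by the field.
r = m v⊥ /(qB) = (9.30×10^-26)(1.43×10^6) / [(2×1.60×10^-19)(0.275)] = 1.51 m.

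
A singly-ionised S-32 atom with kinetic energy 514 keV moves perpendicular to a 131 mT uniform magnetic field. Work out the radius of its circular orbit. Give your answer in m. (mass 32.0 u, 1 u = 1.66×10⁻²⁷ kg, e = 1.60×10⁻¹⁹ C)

r ≈ 4.46 m

Convert the energy: K = 514 keV = 8.22×10^-14 J.
v = √(2K/m) = √(2·8.22×10^-14/5.31×10^-26) = 1.76×10^6 m/s.
r = mv/(qB) = (5.31×10^-26)(1.76×10^6) / [(1×1.60×10^-19)(0.131)] = 4.46 m.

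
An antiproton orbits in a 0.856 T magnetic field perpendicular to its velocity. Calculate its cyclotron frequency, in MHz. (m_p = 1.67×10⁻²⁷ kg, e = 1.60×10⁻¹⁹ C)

f = qB/(2πm) = (1×1.60×10^-19)(0.856) / [2π(1.67×10^-27)] = 1.31×10^7 Hz.

f ≈ 13.1 MHz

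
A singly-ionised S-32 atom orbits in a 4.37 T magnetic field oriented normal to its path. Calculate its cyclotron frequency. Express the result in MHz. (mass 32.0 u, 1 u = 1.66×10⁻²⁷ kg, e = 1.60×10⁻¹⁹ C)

f = qB/(2πm) = (1×1.60×10^-19)(4.37) / [2π(5.31×10^-26)] = 2.09×10^6 Hz.

f ≈ 2.09 MHz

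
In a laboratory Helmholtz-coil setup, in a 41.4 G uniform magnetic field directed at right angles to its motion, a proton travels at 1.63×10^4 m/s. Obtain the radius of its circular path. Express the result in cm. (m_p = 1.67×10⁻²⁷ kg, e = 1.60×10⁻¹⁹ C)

The magnetic force provides the centripetal force: qvB = mv²/r, so r = mv/(qB).
r = (1.67×10^-27 kg)(1.63×10^4 m/s) / [(1×1.60×10^-19 C)(4.14×10^-3 T)] = 0.0411 m.

r ≈ 4.11 cm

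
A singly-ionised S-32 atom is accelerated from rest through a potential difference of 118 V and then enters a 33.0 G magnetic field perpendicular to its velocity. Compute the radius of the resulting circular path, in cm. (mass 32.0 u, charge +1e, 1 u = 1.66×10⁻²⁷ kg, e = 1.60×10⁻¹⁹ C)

The kinetic energy gained is K = qV = (1×1.60×10^-19)(118) = 1.89×10^-17 J.
v = √(2K/m) = 2.67×10^4 m/s.
r = mv/(qB) = (5.31×10^-26)(2.67×10^4) / [(1×1.60×10^-19)(3.30×10^-3)] = 2.68 m.

r ≈ 268 cm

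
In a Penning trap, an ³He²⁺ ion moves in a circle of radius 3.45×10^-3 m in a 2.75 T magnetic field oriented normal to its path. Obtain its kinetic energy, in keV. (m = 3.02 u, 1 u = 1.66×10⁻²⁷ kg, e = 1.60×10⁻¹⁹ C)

K ≈ 5.75 keV

v = qBr/m = (2×1.60×10^-19)(2.75)(3.45×10^-3) / (5.01×10^-27) = 6.06×10^5 m/s.
K = ½mv² = 0.5·(5.01×10^-27)·(6.06×10^5)² = 9.19×10^-16 J = 5.75 keV.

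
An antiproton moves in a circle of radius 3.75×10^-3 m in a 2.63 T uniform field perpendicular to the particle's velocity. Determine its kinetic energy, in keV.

v = qBr/m = (1×1.60×10^-19)(2.63)(3.75×10^-3) / (1.67×10^-27) = 9.45×10^5 m/s.
K = ½mv² = 0.5·(1.67×10^-27)·(9.45×10^5)² = 7.46×10^-16 J = 4.66 keV.

K ≈ 4.66 keV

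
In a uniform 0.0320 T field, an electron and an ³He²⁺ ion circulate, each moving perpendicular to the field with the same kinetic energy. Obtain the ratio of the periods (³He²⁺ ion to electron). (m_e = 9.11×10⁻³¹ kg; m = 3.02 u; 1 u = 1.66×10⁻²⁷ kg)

T = 2πm/(qB) is independent of speed, so T₂/T₁ = (m₂/q₂)/(m₁/q₁).
T_{³He²⁺ ion}/T_{electron} = (5.01×10^-27/2e) / (9.11×10^-31/1e) = 2750.

ratio ≈ 2750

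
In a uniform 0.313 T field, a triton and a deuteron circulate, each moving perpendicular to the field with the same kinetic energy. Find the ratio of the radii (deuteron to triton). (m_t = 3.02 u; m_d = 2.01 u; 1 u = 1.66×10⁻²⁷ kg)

ratio ≈ 0.816

r = √(2mK)/(qB) ⇒ at equal K, r ∝ √m/q.
r_{deuteron}/r_{triton} = 0.816.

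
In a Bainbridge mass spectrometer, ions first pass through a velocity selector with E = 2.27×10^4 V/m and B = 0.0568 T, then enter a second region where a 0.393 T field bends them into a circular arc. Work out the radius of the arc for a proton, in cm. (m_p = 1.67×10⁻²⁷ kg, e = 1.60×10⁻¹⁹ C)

r ≈ 1.06 cm

The selector passes v = E/B = 2.27×10^4/0.0568 = 4.00×10^5 m/s.
In the deflection region, r = mv/(qB₂) = (1.67×10^-27)(4.00×10^5) / [(1×1.60×10^-19)(0.393)] = 0.0106 m.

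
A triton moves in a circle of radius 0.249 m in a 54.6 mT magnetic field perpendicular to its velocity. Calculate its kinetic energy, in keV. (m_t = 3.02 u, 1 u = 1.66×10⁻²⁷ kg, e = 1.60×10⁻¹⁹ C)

K ≈ 2.95 keV

v = qBr/m = (1×1.60×10^-19)(0.0546)(0.249) / (5.01×10^-27) = 4.34×10^5 m/s.
K = ½mv² = 0.5·(5.01×10^-27)·(4.34×10^5)² = 4.72×10^-16 J = 2.95 keV.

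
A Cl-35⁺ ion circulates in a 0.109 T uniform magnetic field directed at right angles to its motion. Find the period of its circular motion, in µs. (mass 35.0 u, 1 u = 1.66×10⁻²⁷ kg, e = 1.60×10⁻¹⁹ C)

The cyclotron period is independent of speed: T = 2πm/(qB).
T = 2π(5.81×10^-26) / [(1×1.60×10^-19)(0.109)] = 2.09×10^-5 s.

T ≈ 20.9 µs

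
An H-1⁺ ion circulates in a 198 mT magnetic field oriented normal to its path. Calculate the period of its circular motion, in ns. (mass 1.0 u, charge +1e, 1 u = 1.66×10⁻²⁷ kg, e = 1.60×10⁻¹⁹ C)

T ≈ 329 ns

The cyclotron period is independent of speed: T = 2πm/(qB).
T = 2π(1.66×10^-27) / [(1×1.60×10^-19)(0.198)] = 3.29×10^-7 s.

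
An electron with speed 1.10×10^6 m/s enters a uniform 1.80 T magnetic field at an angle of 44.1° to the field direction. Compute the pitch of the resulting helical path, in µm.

The velocity component along B is v∥ = v cos44.1° = 7.90×10^5 m/s.
The cyclotron period T = 2πm/(qB) = 1.99×10^-11 s is set by m, q, B alone.
Pitch = v∥·T = (7.90×10^5)(1.99×10^-11) = 1.57×10^-5 m.

pitch ≈ 15.7 µm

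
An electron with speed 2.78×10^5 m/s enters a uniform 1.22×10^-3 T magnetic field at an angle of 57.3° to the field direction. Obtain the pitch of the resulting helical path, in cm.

pitch ≈ 0.440 cm

The velocity component along B is v∥ = v cos57.3° = 1.50×10^5 m/s.
The cyclotron period T = 2πm/(qB) = 2.93×10^-8 s is set by m, q, B alone.
Pitch = v∥·T = (1.50×10^5)(2.93×10^-8) = 4.40×10^-3 m.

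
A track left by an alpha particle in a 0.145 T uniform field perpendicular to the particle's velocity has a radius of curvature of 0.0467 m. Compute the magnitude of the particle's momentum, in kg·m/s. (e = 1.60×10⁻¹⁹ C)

p ≈ 2.17×10^-21 kg·m/s

Since qvB = mv²/r, the momentum p = mv = qBr.
p = (2×1.60×10^-19)(0.145)(0.0467) = 2.17×10^-21 kg·m/s.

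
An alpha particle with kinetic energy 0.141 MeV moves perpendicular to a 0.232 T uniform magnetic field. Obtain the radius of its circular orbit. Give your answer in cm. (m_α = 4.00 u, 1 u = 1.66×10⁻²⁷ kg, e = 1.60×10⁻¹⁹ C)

Convert the energy: K = 0.141 MeV = 2.26×10^-14 J.
v = √(2K/m) = √(2·2.26×10^-14/6.64×10^-27) = 2.61×10^6 m/s.
r = mv/(qB) = (6.64×10^-27)(2.61×10^6) / [(2×1.60×10^-19)(0.232)] = 0.233 m.

r ≈ 23.3 cm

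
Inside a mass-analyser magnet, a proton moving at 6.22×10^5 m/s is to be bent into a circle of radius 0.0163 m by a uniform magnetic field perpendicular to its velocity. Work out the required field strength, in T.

B ≈ 0.398 T

qvB = mv²/r gives B = mv/(qr).
B = (1.67×10^-27)(6.22×10^5) / [(1×1.60×10^-19)(0.0163)] = 0.398 T.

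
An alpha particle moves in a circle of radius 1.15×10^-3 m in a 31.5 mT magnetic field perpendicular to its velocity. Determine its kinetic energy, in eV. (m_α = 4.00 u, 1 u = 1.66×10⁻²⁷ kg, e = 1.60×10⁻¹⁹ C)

v = qBr/m = (2×1.60×10^-19)(0.0315)(1.15×10^-3) / (6.64×10^-27) = 1750 m/s.
K = ½mv² = 0.5·(6.64×10^-27)·(1750)² = 1.01×10^-20 J = 0.0632 eV.

K ≈ 0.0632 eV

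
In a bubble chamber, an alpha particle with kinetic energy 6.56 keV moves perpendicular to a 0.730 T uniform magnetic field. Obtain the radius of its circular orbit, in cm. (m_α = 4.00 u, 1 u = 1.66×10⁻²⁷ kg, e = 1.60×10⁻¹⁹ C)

r ≈ 1.60 cm

Convert the energy: K = 6.56 keV = 1.05×10^-15 J.
v = √(2K/m) = √(2·1.05×10^-15/6.64×10^-27) = 5.62×10^5 m/s.
r = mv/(qB) = (6.64×10^-27)(5.62×10^5) / [(2×1.60×10^-19)(0.730)] = 0.0160 m.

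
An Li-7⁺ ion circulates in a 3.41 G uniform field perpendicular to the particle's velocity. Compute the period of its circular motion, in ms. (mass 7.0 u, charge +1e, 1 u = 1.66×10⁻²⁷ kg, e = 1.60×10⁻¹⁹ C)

The cyclotron period is independent of speed: T = 2πm/(qB).
T = 2π(1.16×10^-26) / [(1×1.60×10^-19)(3.41×10^-4)] = 1.34×10^-3 s.

T ≈ 1.34 ms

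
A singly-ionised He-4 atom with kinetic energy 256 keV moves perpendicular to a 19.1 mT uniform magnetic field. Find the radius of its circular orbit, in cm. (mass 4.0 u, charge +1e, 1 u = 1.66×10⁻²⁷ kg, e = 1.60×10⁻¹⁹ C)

Convert the energy: K = 256 keV = 4.10×10^-14 J.
v = √(2K/m) = √(2·4.10×10^-14/6.64×10^-27) = 3.51×10^6 m/s.
r = mv/(qB) = (6.64×10^-27)(3.51×10^6) / [(1×1.60×10^-19)(0.0191)] = 7.63 m.

r ≈ 763 cm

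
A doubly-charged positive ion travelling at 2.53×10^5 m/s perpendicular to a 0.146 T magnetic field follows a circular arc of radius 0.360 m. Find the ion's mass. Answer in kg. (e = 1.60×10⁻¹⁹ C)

qvB = mv²/r ⇒ m = qBr/v.
m = (2×1.60×10^-19)(0.146)(0.360) / (2.53×10^5) = 6.65×10^-26 kg.

m ≈ 6.65×10^-26 kg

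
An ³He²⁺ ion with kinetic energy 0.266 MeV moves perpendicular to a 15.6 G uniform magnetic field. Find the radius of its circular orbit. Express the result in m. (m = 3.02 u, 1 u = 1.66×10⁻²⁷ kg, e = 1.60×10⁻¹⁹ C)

Convert the energy: K = 0.266 MeV = 4.26×10^-14 J.
v = √(2K/m) = √(2·4.26×10^-14/5.01×10^-27) = 4.12×10^6 m/s.
r = mv/(qB) = (5.01×10^-27)(4.12×10^6) / [(2×1.60×10^-19)(1.56×10^-3)] = 41.4 m.

r ≈ 41.4 m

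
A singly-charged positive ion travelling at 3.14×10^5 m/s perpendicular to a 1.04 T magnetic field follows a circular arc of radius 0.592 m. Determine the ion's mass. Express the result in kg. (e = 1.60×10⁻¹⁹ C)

m ≈ 3.14×10^-25 kg

qvB = mv²/r ⇒ m = qBr/v.
m = (1×1.60×10^-19)(1.04)(0.592) / (3.14×10^5) = 3.14×10^-25 kg.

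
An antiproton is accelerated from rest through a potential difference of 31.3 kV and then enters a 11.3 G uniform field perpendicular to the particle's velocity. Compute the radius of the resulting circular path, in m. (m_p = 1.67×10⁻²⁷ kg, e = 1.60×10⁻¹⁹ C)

The kinetic energy gained is K = qV = (1×1.60×10^-19)(3.13×10^4) = 5.01×10^-15 J.
v = √(2K/m) = 2.45×10^6 m/s.
r = mv/(qB) = (1.67×10^-27)(2.45×10^6) / [(1×1.60×10^-19)(1.13×10^-3)] = 22.6 m.

r ≈ 22.6 m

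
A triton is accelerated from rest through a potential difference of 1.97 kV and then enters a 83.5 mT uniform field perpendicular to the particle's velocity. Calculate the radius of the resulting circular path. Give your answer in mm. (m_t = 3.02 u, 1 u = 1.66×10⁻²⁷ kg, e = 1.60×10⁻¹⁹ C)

The kinetic energy gained is K = qV = (1×1.60×10^-19)(1970) = 3.15×10^-16 J.
v = √(2K/m) = 3.55×10^5 m/s.
r = mv/(qB) = (5.01×10^-27)(3.55×10^5) / [(1×1.60×10^-19)(0.0835)] = 0.133 m.

r ≈ 133 mm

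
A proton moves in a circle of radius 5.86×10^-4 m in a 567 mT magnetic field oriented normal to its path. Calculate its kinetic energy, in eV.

v = qBr/m = (1×1.60×10^-19)(0.567)(5.86×10^-4) / (1.67×10^-27) = 3.18×10^4 m/s.
K = ½mv² = 0.5·(1.67×10^-27)·(3.18×10^4)² = 8.46×10^-19 J = 5.29 eV.

K ≈ 5.29 eV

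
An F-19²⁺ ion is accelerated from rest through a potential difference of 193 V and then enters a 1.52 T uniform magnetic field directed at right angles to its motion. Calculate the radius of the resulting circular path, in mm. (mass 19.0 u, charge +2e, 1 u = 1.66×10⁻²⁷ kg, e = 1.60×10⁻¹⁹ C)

r ≈ 4.06 mm

The kinetic energy gained is K = qV = (2×1.60×10^-19)(193) = 6.18×10^-17 J.
v = √(2K/m) = 6.26×10^4 m/s.
r = mv/(qB) = (3.15×10^-26)(6.26×10^4) / [(2×1.60×10^-19)(1.52)] = 4.06×10^-3 m.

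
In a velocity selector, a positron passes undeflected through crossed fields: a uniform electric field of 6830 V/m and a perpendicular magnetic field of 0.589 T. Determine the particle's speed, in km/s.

For zero net force, qE = qvB, so v = E/B.
v = (6830) / (0.589) = 1.16×10^4 m/s.

v ≈ 11.6 km/s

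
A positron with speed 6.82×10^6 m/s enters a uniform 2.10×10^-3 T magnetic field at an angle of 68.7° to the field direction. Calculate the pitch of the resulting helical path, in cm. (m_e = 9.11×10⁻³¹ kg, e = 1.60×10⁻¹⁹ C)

The velocity component along B is v∥ = v cos68.7° = 2.48×10^6 m/s.
The cyclotron period T = 2πm/(qB) = 1.70×10^-8 s is set by m, q, B alone.
Pitch = v∥·T = (2.48×10^6)(1.70×10^-8) = 0.0422 m.

pitch ≈ 4.22 cm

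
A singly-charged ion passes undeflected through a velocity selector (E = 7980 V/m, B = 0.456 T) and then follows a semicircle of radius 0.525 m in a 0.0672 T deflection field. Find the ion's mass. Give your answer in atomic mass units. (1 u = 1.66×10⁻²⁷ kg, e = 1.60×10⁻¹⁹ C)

m ≈ 194 u

v = E/B₁ = 1.75×10^4 m/s.
From r = mv/(qB₂), m = qB₂r/v = (1×1.60×10^-19)(0.0672)(0.525) / (1.75×10^4) = 3.23×10^-25 kg.
In atomic mass units: m = 3.23×10^-25 / 1.66×10^-27 = 194 u.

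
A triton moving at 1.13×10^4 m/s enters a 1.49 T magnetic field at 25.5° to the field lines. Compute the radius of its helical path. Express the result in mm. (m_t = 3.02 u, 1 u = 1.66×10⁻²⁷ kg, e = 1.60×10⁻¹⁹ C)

r ≈ 0.102 mm

Only the perpendicular component v⊥ = v sin25.5° = 4860 m/s is bent by the field.
r = m v⊥ /(qB) = (5.01×10^-27)(4860) / [(1×1.60×10^-19)(1.49)] = 1.02×10^-4 m.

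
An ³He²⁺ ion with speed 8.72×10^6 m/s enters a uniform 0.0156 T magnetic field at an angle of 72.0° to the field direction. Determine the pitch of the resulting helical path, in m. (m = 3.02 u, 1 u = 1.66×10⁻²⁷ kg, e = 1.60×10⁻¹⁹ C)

pitch ≈ 17.0 m

The velocity component along B is v∥ = v cos72.0° = 2.69×10^6 m/s.
The cyclotron period T = 2πm/(qB) = 6.31×10^-6 s is set by m, q, B alone.
Pitch = v∥·T = (2.69×10^6)(6.31×10^-6) = 17.0 m.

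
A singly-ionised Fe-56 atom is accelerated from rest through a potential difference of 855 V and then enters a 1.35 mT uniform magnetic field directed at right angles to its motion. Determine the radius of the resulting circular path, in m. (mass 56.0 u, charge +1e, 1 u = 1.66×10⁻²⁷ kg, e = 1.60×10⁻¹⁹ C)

The kinetic energy gained is K = qV = (1×1.60×10^-19)(855) = 1.37×10^-16 J.
v = √(2K/m) = 5.43×10^4 m/s.
r = mv/(qB) = (9.30×10^-26)(5.43×10^4) / [(1×1.60×10^-19)(1.35×10^-3)] = 23.3 m.

r ≈ 23.3 m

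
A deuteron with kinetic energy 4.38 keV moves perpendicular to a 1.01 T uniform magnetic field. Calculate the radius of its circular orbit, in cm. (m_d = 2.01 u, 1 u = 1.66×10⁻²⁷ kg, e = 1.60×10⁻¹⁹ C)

Convert the energy: K = 4.38 keV = 7.01×10^-16 J.
v = √(2K/m) = √(2·7.01×10^-16/3.34×10^-27) = 6.48×10^5 m/s.
r = mv/(qB) = (3.34×10^-27)(6.48×10^5) / [(1×1.60×10^-19)(1.01)] = 0.0134 m.

r ≈ 1.34 cm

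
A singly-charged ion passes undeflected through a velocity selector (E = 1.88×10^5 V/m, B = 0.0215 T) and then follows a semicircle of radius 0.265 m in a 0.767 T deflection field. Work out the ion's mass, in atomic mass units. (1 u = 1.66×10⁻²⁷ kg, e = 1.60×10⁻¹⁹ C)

v = E/B₁ = 8.74×10^6 m/s.
From r = mv/(qB₂), m = qB₂r/v = (1×1.60×10^-19)(0.767)(0.265) / (8.74×10^6) = 3.72×10^-27 kg.
In atomic mass units: m = 3.72×10^-27 / 1.66×10^-27 = 2.24 u.

m ≈ 2.24 u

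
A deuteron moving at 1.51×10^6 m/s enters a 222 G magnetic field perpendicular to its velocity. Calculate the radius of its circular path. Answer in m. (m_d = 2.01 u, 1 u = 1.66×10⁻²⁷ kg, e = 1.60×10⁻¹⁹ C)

r ≈ 1.42 m

The magnetic force provides the centripetal force: qvB = mv²/r, so r = mv/(qB).
r = (3.34×10^-27 kg)(1.51×10^6 m/s) / [(1×1.60×10^-19 C)(0.0222 T)] = 1.42 m.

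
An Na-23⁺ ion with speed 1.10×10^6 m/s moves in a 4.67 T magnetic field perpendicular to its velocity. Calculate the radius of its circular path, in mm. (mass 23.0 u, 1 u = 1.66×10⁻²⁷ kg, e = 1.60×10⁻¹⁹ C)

The magnetic force provides the centripetal force: qvB = mv²/r, so r = mv/(qB).
r = (3.82×10^-26 kg)(1.10×10^6 m/s) / [(1×1.60×10^-19 C)(4.67 T)] = 0.0562 m.

r ≈ 56.2 mm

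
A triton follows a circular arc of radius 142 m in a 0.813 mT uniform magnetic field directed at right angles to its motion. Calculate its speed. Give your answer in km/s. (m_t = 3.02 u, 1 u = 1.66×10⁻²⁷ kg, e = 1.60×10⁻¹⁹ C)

From qvB = mv²/r, v = qBr/m.
v = (1×1.60×10^-19)(8.13×10^-4)(142) / (5.01×10^-27) = 3.68×10^6 m/s.

v ≈ 3680 km/s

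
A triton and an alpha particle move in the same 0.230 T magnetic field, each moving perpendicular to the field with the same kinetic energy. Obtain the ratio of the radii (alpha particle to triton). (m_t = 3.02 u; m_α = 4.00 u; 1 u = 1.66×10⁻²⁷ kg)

ratio ≈ 0.575

r = √(2mK)/(qB) ⇒ at equal K, r ∝ √m/q.
r_{alpha particle}/r_{triton} = 0.575.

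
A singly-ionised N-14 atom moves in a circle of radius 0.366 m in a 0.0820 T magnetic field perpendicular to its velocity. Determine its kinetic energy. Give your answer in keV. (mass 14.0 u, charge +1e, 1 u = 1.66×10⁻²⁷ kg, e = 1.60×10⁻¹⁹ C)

v = qBr/m = (1×1.60×10^-19)(0.0820)(0.366) / (2.32×10^-26) = 2.07×10^5 m/s.
K = ½mv² = 0.5·(2.32×10^-26)·(2.07×10^5)² = 4.96×10^-16 J = 3.10 keV.

K ≈ 3.10 keV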